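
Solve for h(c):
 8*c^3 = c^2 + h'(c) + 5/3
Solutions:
 h(c) = C1 + 2*c^4 - c^3/3 - 5*c/3


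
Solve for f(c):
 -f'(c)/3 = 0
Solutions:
 f(c) = C1


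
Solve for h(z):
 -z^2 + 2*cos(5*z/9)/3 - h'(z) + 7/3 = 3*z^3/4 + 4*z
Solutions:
 h(z) = C1 - 3*z^4/16 - z^3/3 - 2*z^2 + 7*z/3 + 6*sin(5*z/9)/5


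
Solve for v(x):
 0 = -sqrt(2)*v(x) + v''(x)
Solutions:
 v(x) = C1*exp(-2^(1/4)*x) + C2*exp(2^(1/4)*x)


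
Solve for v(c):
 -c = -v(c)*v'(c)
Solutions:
 v(c) = -sqrt(C1 + c^2)
 v(c) = sqrt(C1 + c^2)


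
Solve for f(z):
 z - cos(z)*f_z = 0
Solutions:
 f(z) = C1 + Integral(z/cos(z), z)


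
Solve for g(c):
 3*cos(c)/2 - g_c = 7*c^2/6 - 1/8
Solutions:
 g(c) = C1 - 7*c^3/18 + c/8 + 3*sin(c)/2


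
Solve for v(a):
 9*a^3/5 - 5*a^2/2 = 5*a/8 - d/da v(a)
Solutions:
 v(a) = C1 - 9*a^4/20 + 5*a^3/6 + 5*a^2/16


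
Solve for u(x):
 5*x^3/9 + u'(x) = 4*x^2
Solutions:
 u(x) = C1 - 5*x^4/36 + 4*x^3/3


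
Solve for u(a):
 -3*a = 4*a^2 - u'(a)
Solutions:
 u(a) = C1 + 4*a^3/3 + 3*a^2/2


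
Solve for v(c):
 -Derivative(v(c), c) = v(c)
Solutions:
 v(c) = C1*exp(-c)


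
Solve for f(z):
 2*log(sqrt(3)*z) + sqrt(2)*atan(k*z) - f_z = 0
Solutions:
 f(z) = C1 + 2*z*log(z) - 2*z + z*log(3) + sqrt(2)*Piecewise((z*atan(k*z) - log(k^2*z^2 + 1)/(2*k), Ne(k, 0)), (0, True))


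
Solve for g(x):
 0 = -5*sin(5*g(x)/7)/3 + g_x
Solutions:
 -5*x/3 + 7*log(cos(5*g(x)/7) - 1)/10 - 7*log(cos(5*g(x)/7) + 1)/10 = C1


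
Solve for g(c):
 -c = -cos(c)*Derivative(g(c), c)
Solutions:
 g(c) = C1 + Integral(c/cos(c), c)


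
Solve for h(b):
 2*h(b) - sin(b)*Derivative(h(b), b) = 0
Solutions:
 h(b) = C1*(cos(b) - 1)/(cos(b) + 1)


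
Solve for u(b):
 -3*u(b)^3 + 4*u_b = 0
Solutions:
 u(b) = -sqrt(2)*sqrt(-1/(C1 + 3*b))
 u(b) = sqrt(2)*sqrt(-1/(C1 + 3*b))


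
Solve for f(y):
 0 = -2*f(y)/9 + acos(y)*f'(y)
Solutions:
 f(y) = C1*exp(2*Integral(1/acos(y), y)/9)


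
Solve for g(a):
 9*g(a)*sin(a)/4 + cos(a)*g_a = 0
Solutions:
 g(a) = C1*cos(a)^(9/4)


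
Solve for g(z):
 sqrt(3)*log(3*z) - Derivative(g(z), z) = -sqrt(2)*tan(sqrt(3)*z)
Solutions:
 g(z) = C1 + sqrt(3)*z*(log(z) - 1) + sqrt(3)*z*log(3) - sqrt(6)*log(cos(sqrt(3)*z))/3


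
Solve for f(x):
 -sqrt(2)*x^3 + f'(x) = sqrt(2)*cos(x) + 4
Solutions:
 f(x) = C1 + sqrt(2)*x^4/4 + 4*x + sqrt(2)*sin(x)


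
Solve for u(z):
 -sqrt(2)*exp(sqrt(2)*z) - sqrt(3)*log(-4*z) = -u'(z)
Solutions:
 u(z) = C1 + sqrt(3)*z*log(-z) + sqrt(3)*z*(-1 + 2*log(2)) + exp(sqrt(2)*z)


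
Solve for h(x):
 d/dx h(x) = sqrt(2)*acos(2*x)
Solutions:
 h(x) = C1 + sqrt(2)*(x*acos(2*x) - sqrt(1 - 4*x^2)/2)


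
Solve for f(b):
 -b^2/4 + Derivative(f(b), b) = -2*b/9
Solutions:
 f(b) = C1 + b^3/12 - b^2/9


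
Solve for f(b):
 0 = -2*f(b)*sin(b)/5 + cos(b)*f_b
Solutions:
 f(b) = C1/cos(b)^(2/5)


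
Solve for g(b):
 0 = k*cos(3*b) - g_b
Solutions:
 g(b) = C1 + k*sin(3*b)/3


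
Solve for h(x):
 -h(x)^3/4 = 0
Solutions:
 h(x) = 0


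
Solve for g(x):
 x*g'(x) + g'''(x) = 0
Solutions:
 g(x) = C1 + Integral(C2*airyai(-x) + C3*airybi(-x), x)


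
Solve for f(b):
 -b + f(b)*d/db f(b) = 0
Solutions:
 f(b) = -sqrt(C1 + b^2)
 f(b) = sqrt(C1 + b^2)


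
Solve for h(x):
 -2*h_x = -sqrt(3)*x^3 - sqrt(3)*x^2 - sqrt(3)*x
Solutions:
 h(x) = C1 + sqrt(3)*x^4/8 + sqrt(3)*x^3/6 + sqrt(3)*x^2/4


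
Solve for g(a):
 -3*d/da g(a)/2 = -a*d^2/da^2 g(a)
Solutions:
 g(a) = C1 + C2*a^(5/2)


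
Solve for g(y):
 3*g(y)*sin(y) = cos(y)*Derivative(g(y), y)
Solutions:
 g(y) = C1/cos(y)^3


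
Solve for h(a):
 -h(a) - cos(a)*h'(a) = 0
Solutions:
 h(a) = C1*sqrt(sin(a) - 1)/sqrt(sin(a) + 1)


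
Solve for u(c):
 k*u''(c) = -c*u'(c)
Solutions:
 u(c) = C1 + C2*sqrt(k)*erf(sqrt(2)*c*sqrt(1/k)/2)


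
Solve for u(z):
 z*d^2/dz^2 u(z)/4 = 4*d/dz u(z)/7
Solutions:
 u(z) = C1 + C2*z^(23/7)


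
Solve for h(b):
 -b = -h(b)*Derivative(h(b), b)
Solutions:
 h(b) = -sqrt(C1 + b^2)
 h(b) = sqrt(C1 + b^2)


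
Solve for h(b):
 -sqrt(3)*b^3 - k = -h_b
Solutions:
 h(b) = C1 + sqrt(3)*b^4/4 + b*k


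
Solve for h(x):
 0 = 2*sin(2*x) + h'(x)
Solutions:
 h(x) = C1 + cos(2*x)


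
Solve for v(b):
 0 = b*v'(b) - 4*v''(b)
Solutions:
 v(b) = C1 + C2*erfi(sqrt(2)*b/4)


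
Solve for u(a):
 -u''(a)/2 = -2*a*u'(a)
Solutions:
 u(a) = C1 + C2*erfi(sqrt(2)*a)


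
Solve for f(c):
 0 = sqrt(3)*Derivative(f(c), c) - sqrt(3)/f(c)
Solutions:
 f(c) = -sqrt(C1 + 2*c)
 f(c) = sqrt(C1 + 2*c)


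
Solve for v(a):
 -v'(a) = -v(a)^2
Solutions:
 v(a) = -1/(C1 + a)


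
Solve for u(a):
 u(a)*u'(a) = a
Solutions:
 u(a) = -sqrt(C1 + a^2)
 u(a) = sqrt(C1 + a^2)


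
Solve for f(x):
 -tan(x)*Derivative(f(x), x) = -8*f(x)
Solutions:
 f(x) = C1*sin(x)^8


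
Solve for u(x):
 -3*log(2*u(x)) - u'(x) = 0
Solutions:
 Integral(1/(log(_y) + log(2)), (_y, u(x)))/3 = C1 - x


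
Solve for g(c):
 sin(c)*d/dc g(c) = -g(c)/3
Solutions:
 g(c) = C1*(cos(c) + 1)^(1/6)/(cos(c) - 1)^(1/6)


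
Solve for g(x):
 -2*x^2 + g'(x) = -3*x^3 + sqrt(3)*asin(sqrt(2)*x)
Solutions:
 g(x) = C1 - 3*x^4/4 + 2*x^3/3 + sqrt(3)*(x*asin(sqrt(2)*x) + sqrt(2)*sqrt(1 - 2*x^2)/2)


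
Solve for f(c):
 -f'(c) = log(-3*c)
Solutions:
 f(c) = C1 - c*log(-c) + c*(1 - log(3))


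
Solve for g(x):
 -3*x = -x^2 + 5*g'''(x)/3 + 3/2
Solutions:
 g(x) = C1 + C2*x + C3*x^2 + x^5/100 - 3*x^4/40 - 3*x^3/20


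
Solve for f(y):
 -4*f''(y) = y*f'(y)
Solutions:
 f(y) = C1 + C2*erf(sqrt(2)*y/4)


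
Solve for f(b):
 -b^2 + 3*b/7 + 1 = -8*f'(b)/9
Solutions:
 f(b) = C1 + 3*b^3/8 - 27*b^2/112 - 9*b/8


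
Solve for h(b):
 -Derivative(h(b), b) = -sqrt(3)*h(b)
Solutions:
 h(b) = C1*exp(sqrt(3)*b)


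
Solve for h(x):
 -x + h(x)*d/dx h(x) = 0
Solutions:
 h(x) = -sqrt(C1 + x^2)
 h(x) = sqrt(C1 + x^2)


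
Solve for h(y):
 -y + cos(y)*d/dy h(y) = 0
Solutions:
 h(y) = C1 + Integral(y/cos(y), y)


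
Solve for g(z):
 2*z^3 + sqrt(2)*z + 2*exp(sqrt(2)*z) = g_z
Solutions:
 g(z) = C1 + z^4/2 + sqrt(2)*z^2/2 + sqrt(2)*exp(sqrt(2)*z)


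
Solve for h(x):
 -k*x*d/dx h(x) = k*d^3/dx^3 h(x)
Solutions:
 h(x) = C1 + Integral(C2*airyai(-x) + C3*airybi(-x), x)


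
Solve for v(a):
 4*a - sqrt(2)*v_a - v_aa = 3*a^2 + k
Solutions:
 v(a) = C1 + C2*exp(-sqrt(2)*a) - sqrt(2)*a^3/2 + sqrt(2)*a^2 + 3*a^2/2 - sqrt(2)*a*k/2 - 3*sqrt(2)*a/2 - 2*a


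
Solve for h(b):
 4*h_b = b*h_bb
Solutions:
 h(b) = C1 + C2*b^5


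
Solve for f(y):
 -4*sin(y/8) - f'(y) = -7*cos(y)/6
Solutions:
 f(y) = C1 + 7*sin(y)/6 + 32*cos(y/8)


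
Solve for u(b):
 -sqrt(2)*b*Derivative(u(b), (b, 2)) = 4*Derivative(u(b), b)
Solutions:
 u(b) = C1 + C2*b^(1 - 2*sqrt(2))


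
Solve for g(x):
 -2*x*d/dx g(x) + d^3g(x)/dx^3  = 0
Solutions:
 g(x) = C1 + Integral(C2*airyai(2^(1/3)*x) + C3*airybi(2^(1/3)*x), x)


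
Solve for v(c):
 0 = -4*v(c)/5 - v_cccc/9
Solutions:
 v(c) = (C1*sin(sqrt(3)*5^(3/4)*c/5) + C2*cos(sqrt(3)*5^(3/4)*c/5))*exp(-sqrt(3)*5^(3/4)*c/5) + (C3*sin(sqrt(3)*5^(3/4)*c/5) + C4*cos(sqrt(3)*5^(3/4)*c/5))*exp(sqrt(3)*5^(3/4)*c/5)


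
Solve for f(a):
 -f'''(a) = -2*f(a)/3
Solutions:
 f(a) = C3*exp(2^(1/3)*3^(2/3)*a/3) + (C1*sin(2^(1/3)*3^(1/6)*a/2) + C2*cos(2^(1/3)*3^(1/6)*a/2))*exp(-2^(1/3)*3^(2/3)*a/6)


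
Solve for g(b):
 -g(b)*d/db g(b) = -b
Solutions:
 g(b) = -sqrt(C1 + b^2)
 g(b) = sqrt(C1 + b^2)


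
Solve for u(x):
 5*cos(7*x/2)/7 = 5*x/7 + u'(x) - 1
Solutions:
 u(x) = C1 - 5*x^2/14 + x + 10*sin(7*x/2)/49


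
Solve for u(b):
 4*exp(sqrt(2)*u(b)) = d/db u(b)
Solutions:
 u(b) = sqrt(2)*(2*log(-1/(C1 + 4*b)) - log(2))/4


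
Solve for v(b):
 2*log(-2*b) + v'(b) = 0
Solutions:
 v(b) = C1 - 2*b*log(-b) + 2*b*(1 - log(2))


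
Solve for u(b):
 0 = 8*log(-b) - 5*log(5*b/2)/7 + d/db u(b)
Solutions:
 u(b) = C1 - 51*b*log(b)/7 + b*(-5*log(2)/7 + 5*log(5)/7 + 51/7 - 8*I*pi)


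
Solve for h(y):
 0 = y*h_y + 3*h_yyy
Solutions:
 h(y) = C1 + Integral(C2*airyai(-3^(2/3)*y/3) + C3*airybi(-3^(2/3)*y/3), y)


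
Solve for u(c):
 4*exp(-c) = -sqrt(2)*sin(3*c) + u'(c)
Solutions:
 u(c) = C1 - sqrt(2)*cos(3*c)/3 - 4*exp(-c)


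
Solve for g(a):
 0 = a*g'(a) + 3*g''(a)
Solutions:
 g(a) = C1 + C2*erf(sqrt(6)*a/6)


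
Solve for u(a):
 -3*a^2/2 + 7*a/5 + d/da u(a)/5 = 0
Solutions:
 u(a) = C1 + 5*a^3/2 - 7*a^2/2


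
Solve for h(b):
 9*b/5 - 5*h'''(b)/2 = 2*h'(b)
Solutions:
 h(b) = C1 + C2*sin(2*sqrt(5)*b/5) + C3*cos(2*sqrt(5)*b/5) + 9*b^2/20


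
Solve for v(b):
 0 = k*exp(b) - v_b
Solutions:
 v(b) = C1 + k*exp(b)


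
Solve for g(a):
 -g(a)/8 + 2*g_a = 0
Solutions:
 g(a) = C1*exp(a/16)


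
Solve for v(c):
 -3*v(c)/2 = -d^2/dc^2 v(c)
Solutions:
 v(c) = C1*exp(-sqrt(6)*c/2) + C2*exp(sqrt(6)*c/2)


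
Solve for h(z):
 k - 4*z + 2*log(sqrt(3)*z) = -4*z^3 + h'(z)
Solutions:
 h(z) = C1 + k*z + z^4 - 2*z^2 + 2*z*log(z) - 2*z + z*log(3)


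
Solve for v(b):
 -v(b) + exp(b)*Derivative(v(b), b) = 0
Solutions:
 v(b) = C1*exp(-exp(-b))


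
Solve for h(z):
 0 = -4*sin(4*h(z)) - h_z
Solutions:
 h(z) = -acos((-C1 - exp(32*z))/(C1 - exp(32*z)))/4 + pi/2
 h(z) = acos((-C1 - exp(32*z))/(C1 - exp(32*z)))/4


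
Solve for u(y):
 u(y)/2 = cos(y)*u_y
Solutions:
 u(y) = C1*(sin(y) + 1)^(1/4)/(sin(y) - 1)^(1/4)


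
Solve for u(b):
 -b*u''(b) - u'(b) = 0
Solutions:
 u(b) = C1 + C2*log(b)


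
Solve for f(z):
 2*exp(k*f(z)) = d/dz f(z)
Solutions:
 f(z) = Piecewise((log(-1/(C1*k + 2*k*z))/k, Ne(k, 0)), (nan, True))
 f(z) = Piecewise((C1 + 2*z, Eq(k, 0)), (nan, True))


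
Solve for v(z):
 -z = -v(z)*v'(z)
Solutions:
 v(z) = -sqrt(C1 + z^2)
 v(z) = sqrt(C1 + z^2)


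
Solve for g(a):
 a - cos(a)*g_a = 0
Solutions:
 g(a) = C1 + Integral(a/cos(a), a)


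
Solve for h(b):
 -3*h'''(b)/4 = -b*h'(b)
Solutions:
 h(b) = C1 + Integral(C2*airyai(6^(2/3)*b/3) + C3*airybi(6^(2/3)*b/3), b)


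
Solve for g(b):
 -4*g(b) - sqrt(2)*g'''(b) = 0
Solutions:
 g(b) = C3*exp(-sqrt(2)*b) + (C1*sin(sqrt(6)*b/2) + C2*cos(sqrt(6)*b/2))*exp(sqrt(2)*b/2)


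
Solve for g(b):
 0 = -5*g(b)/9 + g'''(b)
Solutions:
 g(b) = C3*exp(15^(1/3)*b/3) + (C1*sin(3^(5/6)*5^(1/3)*b/6) + C2*cos(3^(5/6)*5^(1/3)*b/6))*exp(-15^(1/3)*b/6)


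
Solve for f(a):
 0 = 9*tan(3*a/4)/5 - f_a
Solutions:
 f(a) = C1 - 12*log(cos(3*a/4))/5


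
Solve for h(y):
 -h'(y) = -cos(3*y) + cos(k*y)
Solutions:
 h(y) = C1 + sin(3*y)/3 - sin(k*y)/k


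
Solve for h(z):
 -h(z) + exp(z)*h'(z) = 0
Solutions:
 h(z) = C1*exp(-exp(-z))


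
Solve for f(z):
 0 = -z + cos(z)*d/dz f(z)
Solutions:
 f(z) = C1 + Integral(z/cos(z), z)


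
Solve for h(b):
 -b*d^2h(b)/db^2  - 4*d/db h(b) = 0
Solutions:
 h(b) = C1 + C2/b^3


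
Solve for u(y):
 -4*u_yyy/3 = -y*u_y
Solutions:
 u(y) = C1 + Integral(C2*airyai(6^(1/3)*y/2) + C3*airybi(6^(1/3)*y/2), y)


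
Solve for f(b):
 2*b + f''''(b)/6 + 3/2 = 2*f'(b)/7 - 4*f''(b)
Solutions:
 f(b) = C1 + C2*exp(14^(1/3)*b*(-7^(1/3)*(3 + sqrt(6281))^(1/3)/14 + 2*2^(1/3)/(3 + sqrt(6281))^(1/3)))*sin(14^(1/3)*sqrt(3)*b*(2*2^(1/3)/(3 + sqrt(6281))^(1/3) + 7^(1/3)*(3 + sqrt(6281))^(1/3)/14)) + C3*exp(14^(1/3)*b*(-7^(1/3)*(3 + sqrt(6281))^(1/3)/14 + 2*2^(1/3)/(3 + sqrt(6281))^(1/3)))*cos(14^(1/3)*sqrt(3)*b*(2*2^(1/3)/(3 + sqrt(6281))^(1/3) + 7^(1/3)*(3 + sqrt(6281))^(1/3)/14)) + C4*exp(14^(1/3)*b*(-4*2^(1/3)/(3 + sqrt(6281))^(1/3) + 7^(1/3)*(3 + sqrt(6281))^(1/3)/7)) + 7*b^2/2 + 413*b/4


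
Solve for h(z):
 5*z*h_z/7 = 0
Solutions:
 h(z) = C1


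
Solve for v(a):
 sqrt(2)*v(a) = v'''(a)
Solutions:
 v(a) = C3*exp(2^(1/6)*a) + (C1*sin(2^(1/6)*sqrt(3)*a/2) + C2*cos(2^(1/6)*sqrt(3)*a/2))*exp(-2^(1/6)*a/2)


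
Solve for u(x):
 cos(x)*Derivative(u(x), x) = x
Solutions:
 u(x) = C1 + Integral(x/cos(x), x)


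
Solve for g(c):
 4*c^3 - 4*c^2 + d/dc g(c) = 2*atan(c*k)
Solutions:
 g(c) = C1 - c^4 + 4*c^3/3 + 2*Piecewise((c*atan(c*k) - log(c^2*k^2 + 1)/(2*k), Ne(k, 0)), (0, True))


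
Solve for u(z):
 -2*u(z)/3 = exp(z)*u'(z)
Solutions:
 u(z) = C1*exp(2*exp(-z)/3)


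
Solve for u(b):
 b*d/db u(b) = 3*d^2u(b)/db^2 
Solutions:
 u(b) = C1 + C2*erfi(sqrt(6)*b/6)


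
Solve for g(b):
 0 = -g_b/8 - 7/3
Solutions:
 g(b) = C1 - 56*b/3


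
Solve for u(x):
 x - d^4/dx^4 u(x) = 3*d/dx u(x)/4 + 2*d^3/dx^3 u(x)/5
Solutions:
 u(x) = C1 + C2*exp(x*(-8 + 16/(45*sqrt(51265) + 10189)^(1/3) + (45*sqrt(51265) + 10189)^(1/3))/60)*sin(sqrt(3)*x*(-(45*sqrt(51265) + 10189)^(1/3) + 16/(45*sqrt(51265) + 10189)^(1/3))/60) + C3*exp(x*(-8 + 16/(45*sqrt(51265) + 10189)^(1/3) + (45*sqrt(51265) + 10189)^(1/3))/60)*cos(sqrt(3)*x*(-(45*sqrt(51265) + 10189)^(1/3) + 16/(45*sqrt(51265) + 10189)^(1/3))/60) + C4*exp(-x*(16/(45*sqrt(51265) + 10189)^(1/3) + 4 + (45*sqrt(51265) + 10189)^(1/3))/30) + 2*x^2/3


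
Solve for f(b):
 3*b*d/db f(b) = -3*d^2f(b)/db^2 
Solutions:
 f(b) = C1 + C2*erf(sqrt(2)*b/2)


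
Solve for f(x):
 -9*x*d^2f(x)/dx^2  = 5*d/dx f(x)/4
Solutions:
 f(x) = C1 + C2*x^(31/36)


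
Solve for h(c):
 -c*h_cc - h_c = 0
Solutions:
 h(c) = C1 + C2*log(c)


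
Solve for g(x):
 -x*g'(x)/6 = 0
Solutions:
 g(x) = C1


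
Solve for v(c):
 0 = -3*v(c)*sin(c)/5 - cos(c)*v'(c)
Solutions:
 v(c) = C1*cos(c)^(3/5)


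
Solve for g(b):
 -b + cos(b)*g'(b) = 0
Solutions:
 g(b) = C1 + Integral(b/cos(b), b)


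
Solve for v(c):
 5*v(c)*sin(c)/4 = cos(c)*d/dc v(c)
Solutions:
 v(c) = C1/cos(c)^(5/4)


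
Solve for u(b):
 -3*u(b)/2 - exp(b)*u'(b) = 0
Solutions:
 u(b) = C1*exp(3*exp(-b)/2)


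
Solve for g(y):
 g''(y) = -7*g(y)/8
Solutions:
 g(y) = C1*sin(sqrt(14)*y/4) + C2*cos(sqrt(14)*y/4)


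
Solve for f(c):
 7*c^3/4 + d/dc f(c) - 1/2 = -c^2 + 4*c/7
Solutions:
 f(c) = C1 - 7*c^4/16 - c^3/3 + 2*c^2/7 + c/2


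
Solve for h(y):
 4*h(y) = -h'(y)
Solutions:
 h(y) = C1*exp(-4*y)


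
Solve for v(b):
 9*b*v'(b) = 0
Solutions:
 v(b) = C1


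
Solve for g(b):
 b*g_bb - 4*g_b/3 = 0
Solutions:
 g(b) = C1 + C2*b^(7/3)


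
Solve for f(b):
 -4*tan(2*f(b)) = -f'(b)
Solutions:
 f(b) = -asin(C1*exp(8*b))/2 + pi/2
 f(b) = asin(C1*exp(8*b))/2


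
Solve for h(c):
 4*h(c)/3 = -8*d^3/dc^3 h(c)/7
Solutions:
 h(c) = C3*exp(-6^(2/3)*7^(1/3)*c/6) + (C1*sin(2^(2/3)*3^(1/6)*7^(1/3)*c/4) + C2*cos(2^(2/3)*3^(1/6)*7^(1/3)*c/4))*exp(6^(2/3)*7^(1/3)*c/12)


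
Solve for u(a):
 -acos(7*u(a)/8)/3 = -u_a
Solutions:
 Integral(1/acos(7*_y/8), (_y, u(a))) = C1 + a/3


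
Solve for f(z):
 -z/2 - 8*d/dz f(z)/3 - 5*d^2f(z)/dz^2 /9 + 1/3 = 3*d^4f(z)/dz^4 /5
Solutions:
 f(z) = C1 + C2*exp(-5^(1/3)*z*(-9*(12 + sqrt(105601)/27)^(1/3) + 5*5^(1/3)/(12 + sqrt(105601)/27)^(1/3))/54)*sin(sqrt(3)*z*(25/(60 + 5*sqrt(105601)/27)^(1/3) + 9*(60 + 5*sqrt(105601)/27)^(1/3))/54) + C3*exp(-5^(1/3)*z*(-9*(12 + sqrt(105601)/27)^(1/3) + 5*5^(1/3)/(12 + sqrt(105601)/27)^(1/3))/54)*cos(sqrt(3)*z*(25/(60 + 5*sqrt(105601)/27)^(1/3) + 9*(60 + 5*sqrt(105601)/27)^(1/3))/54) + C4*exp(5^(1/3)*z*(-9*(12 + sqrt(105601)/27)^(1/3) + 5*5^(1/3)/(12 + sqrt(105601)/27)^(1/3))/27) - 3*z^2/32 + 21*z/128


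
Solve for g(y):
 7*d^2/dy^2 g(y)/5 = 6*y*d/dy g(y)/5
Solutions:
 g(y) = C1 + C2*erfi(sqrt(21)*y/7)


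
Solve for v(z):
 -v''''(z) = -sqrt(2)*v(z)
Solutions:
 v(z) = C1*exp(-2^(1/8)*z) + C2*exp(2^(1/8)*z) + C3*sin(2^(1/8)*z) + C4*cos(2^(1/8)*z)


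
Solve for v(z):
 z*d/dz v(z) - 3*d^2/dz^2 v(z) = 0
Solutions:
 v(z) = C1 + C2*erfi(sqrt(6)*z/6)


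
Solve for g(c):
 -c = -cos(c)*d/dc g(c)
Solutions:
 g(c) = C1 + Integral(c/cos(c), c)


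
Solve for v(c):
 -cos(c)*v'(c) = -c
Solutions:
 v(c) = C1 + Integral(c/cos(c), c)


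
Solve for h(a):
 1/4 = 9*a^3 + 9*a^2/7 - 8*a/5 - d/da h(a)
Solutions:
 h(a) = C1 + 9*a^4/4 + 3*a^3/7 - 4*a^2/5 - a/4


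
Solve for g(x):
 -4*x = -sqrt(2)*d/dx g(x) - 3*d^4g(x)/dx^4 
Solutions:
 g(x) = C1 + C4*exp(-2^(1/6)*3^(2/3)*x/3) + sqrt(2)*x^2 + (C2*sin(6^(1/6)*x/2) + C3*cos(6^(1/6)*x/2))*exp(2^(1/6)*3^(2/3)*x/6)


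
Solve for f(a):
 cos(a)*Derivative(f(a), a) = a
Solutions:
 f(a) = C1 + Integral(a/cos(a), a)


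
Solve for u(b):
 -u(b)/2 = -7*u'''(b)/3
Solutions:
 u(b) = C3*exp(14^(2/3)*3^(1/3)*b/14) + (C1*sin(14^(2/3)*3^(5/6)*b/28) + C2*cos(14^(2/3)*3^(5/6)*b/28))*exp(-14^(2/3)*3^(1/3)*b/28)


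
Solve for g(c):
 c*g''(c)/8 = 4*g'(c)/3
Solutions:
 g(c) = C1 + C2*c^(35/3)


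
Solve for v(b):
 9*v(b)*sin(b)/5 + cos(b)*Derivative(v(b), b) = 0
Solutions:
 v(b) = C1*cos(b)^(9/5)


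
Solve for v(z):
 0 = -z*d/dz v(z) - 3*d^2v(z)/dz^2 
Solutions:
 v(z) = C1 + C2*erf(sqrt(6)*z/6)


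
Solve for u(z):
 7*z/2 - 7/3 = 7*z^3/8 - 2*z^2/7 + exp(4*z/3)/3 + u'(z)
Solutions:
 u(z) = C1 - 7*z^4/32 + 2*z^3/21 + 7*z^2/4 - 7*z/3 - exp(4*z/3)/4


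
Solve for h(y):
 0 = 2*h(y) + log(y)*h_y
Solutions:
 h(y) = C1*exp(-2*li(y))


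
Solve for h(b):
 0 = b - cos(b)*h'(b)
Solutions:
 h(b) = C1 + Integral(b/cos(b), b)


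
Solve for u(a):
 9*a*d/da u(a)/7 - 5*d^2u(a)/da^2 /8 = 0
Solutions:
 u(a) = C1 + C2*erfi(6*sqrt(35)*a/35)


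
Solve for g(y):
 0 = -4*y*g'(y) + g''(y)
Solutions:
 g(y) = C1 + C2*erfi(sqrt(2)*y)


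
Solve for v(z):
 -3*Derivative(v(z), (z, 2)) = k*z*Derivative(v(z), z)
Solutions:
 v(z) = Piecewise((-sqrt(6)*sqrt(pi)*C1*erf(sqrt(6)*sqrt(k)*z/6)/(2*sqrt(k)) - C2, (k > 0) | (k < 0)), (-C1*z - C2, True))


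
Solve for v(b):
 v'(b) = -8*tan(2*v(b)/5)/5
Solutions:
 v(b) = -5*asin(C1*exp(-16*b/25))/2 + 5*pi/2
 v(b) = 5*asin(C1*exp(-16*b/25))/2


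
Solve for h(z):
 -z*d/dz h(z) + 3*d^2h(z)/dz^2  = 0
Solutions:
 h(z) = C1 + C2*erfi(sqrt(6)*z/6)


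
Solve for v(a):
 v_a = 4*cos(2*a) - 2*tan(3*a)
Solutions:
 v(a) = C1 + 2*log(cos(3*a))/3 + 2*sin(2*a)


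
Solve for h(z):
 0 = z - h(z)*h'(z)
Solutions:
 h(z) = -sqrt(C1 + z^2)
 h(z) = sqrt(C1 + z^2)


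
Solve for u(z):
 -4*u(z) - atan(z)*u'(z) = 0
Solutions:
 u(z) = C1*exp(-4*Integral(1/atan(z), z))


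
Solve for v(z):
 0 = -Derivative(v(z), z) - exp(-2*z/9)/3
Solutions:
 v(z) = C1 + 3*exp(-2*z/9)/2


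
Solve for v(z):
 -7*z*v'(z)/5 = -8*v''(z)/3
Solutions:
 v(z) = C1 + C2*erfi(sqrt(105)*z/20)


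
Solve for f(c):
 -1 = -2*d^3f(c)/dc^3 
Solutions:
 f(c) = C1 + C2*c + C3*c^2 + c^3/12


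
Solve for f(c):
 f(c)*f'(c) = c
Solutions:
 f(c) = -sqrt(C1 + c^2)
 f(c) = sqrt(C1 + c^2)


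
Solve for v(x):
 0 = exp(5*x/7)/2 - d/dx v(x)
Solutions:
 v(x) = C1 + 7*exp(5*x/7)/10


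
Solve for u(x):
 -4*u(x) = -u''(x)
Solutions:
 u(x) = C1*exp(-2*x) + C2*exp(2*x)


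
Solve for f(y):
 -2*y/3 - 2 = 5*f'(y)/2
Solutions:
 f(y) = C1 - 2*y^2/15 - 4*y/5


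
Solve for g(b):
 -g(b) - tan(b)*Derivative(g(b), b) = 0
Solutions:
 g(b) = C1/sin(b)


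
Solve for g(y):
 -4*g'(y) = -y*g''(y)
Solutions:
 g(y) = C1 + C2*y^5


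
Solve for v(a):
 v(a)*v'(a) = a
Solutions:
 v(a) = -sqrt(C1 + a^2)
 v(a) = sqrt(C1 + a^2)


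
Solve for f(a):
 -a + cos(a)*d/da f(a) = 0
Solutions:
 f(a) = C1 + Integral(a/cos(a), a)


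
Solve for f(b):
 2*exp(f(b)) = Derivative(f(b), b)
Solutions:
 f(b) = log(-1/(C1 + 2*b))


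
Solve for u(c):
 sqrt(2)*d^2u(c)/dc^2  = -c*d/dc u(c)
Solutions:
 u(c) = C1 + C2*erf(2^(1/4)*c/2)


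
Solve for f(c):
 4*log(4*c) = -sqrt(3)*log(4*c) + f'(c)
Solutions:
 f(c) = C1 + sqrt(3)*c*log(c) + 4*c*log(c) - 4*c - sqrt(3)*c + c*log(2^(2*sqrt(3) + 8))


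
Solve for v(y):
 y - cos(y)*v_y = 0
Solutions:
 v(y) = C1 + Integral(y/cos(y), y)


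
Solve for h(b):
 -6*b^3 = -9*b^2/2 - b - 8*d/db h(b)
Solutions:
 h(b) = C1 + 3*b^4/16 - 3*b^3/16 - b^2/16


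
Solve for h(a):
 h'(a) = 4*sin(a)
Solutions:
 h(a) = C1 - 4*cos(a)


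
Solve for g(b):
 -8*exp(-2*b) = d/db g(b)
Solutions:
 g(b) = C1 + 4*exp(-2*b)


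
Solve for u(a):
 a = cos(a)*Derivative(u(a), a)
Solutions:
 u(a) = C1 + Integral(a/cos(a), a)


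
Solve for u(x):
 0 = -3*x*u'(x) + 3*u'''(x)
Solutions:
 u(x) = C1 + Integral(C2*airyai(x) + C3*airybi(x), x)


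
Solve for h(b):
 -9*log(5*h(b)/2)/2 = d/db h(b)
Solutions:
 -2*Integral(1/(-log(_y) - log(5) + log(2)), (_y, h(b)))/9 = C1 - b


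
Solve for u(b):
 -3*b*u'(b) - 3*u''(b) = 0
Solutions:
 u(b) = C1 + C2*erf(sqrt(2)*b/2)


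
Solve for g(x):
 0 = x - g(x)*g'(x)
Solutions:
 g(x) = -sqrt(C1 + x^2)
 g(x) = sqrt(C1 + x^2)


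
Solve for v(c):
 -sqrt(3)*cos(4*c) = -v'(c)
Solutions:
 v(c) = C1 + sqrt(3)*sin(4*c)/4


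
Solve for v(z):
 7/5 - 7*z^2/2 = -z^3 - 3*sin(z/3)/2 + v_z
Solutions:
 v(z) = C1 + z^4/4 - 7*z^3/6 + 7*z/5 - 9*cos(z/3)/2


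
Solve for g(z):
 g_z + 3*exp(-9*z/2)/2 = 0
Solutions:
 g(z) = C1 + exp(-9*z/2)/3


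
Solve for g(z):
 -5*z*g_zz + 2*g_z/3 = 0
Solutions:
 g(z) = C1 + C2*z^(17/15)


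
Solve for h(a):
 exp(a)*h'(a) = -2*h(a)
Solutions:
 h(a) = C1*exp(2*exp(-a))


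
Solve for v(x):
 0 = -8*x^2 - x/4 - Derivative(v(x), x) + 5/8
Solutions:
 v(x) = C1 - 8*x^3/3 - x^2/8 + 5*x/8


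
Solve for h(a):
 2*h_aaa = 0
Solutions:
 h(a) = C1 + C2*a + C3*a^2


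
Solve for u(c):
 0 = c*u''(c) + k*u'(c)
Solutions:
 u(c) = C1 + c^(1 - re(k))*(C2*sin(log(c)*Abs(im(k))) + C3*cos(log(c)*im(k)))


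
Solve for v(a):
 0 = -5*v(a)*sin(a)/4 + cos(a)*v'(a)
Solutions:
 v(a) = C1/cos(a)^(5/4)


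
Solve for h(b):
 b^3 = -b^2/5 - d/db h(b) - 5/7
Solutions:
 h(b) = C1 - b^4/4 - b^3/15 - 5*b/7


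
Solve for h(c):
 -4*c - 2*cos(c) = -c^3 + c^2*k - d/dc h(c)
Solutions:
 h(c) = C1 - c^4/4 + c^3*k/3 + 2*c^2 + 2*sin(c)


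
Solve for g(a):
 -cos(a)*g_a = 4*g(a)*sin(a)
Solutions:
 g(a) = C1*cos(a)^4


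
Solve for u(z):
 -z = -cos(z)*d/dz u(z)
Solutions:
 u(z) = C1 + Integral(z/cos(z), z)


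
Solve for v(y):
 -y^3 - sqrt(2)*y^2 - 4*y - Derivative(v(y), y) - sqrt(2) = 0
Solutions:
 v(y) = C1 - y^4/4 - sqrt(2)*y^3/3 - 2*y^2 - sqrt(2)*y


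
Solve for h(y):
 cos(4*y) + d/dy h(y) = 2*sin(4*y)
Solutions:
 h(y) = C1 - sin(4*y)/4 - cos(4*y)/2


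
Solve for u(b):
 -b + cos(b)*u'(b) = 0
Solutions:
 u(b) = C1 + Integral(b/cos(b), b)


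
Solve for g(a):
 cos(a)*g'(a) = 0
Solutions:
 g(a) = C1


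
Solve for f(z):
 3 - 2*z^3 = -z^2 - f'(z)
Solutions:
 f(z) = C1 + z^4/2 - z^3/3 - 3*z


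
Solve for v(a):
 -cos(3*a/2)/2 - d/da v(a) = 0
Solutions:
 v(a) = C1 - sin(3*a/2)/3


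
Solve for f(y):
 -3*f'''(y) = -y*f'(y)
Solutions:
 f(y) = C1 + Integral(C2*airyai(3^(2/3)*y/3) + C3*airybi(3^(2/3)*y/3), y)


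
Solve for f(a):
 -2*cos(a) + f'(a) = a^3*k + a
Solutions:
 f(a) = C1 + a^4*k/4 + a^2/2 + 2*sin(a)


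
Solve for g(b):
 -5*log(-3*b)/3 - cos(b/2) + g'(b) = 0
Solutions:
 g(b) = C1 + 5*b*log(-b)/3 - 5*b/3 + 5*b*log(3)/3 + 2*sin(b/2)


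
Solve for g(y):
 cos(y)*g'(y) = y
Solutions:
 g(y) = C1 + Integral(y/cos(y), y)


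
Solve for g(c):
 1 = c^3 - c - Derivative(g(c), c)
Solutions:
 g(c) = C1 + c^4/4 - c^2/2 - c


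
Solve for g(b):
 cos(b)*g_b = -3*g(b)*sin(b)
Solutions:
 g(b) = C1*cos(b)^3


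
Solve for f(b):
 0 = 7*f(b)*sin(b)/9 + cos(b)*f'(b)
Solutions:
 f(b) = C1*cos(b)^(7/9)


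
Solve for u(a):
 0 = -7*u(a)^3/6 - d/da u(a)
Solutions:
 u(a) = -sqrt(3)*sqrt(-1/(C1 - 7*a))
 u(a) = sqrt(3)*sqrt(-1/(C1 - 7*a))


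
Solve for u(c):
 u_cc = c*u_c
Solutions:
 u(c) = C1 + C2*erfi(sqrt(2)*c/2)


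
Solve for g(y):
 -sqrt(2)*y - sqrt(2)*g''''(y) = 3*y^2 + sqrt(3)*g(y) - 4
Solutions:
 g(y) = -sqrt(3)*y^2 - sqrt(6)*y/3 + (C1*sin(2^(3/8)*3^(1/8)*y/2) + C2*cos(2^(3/8)*3^(1/8)*y/2))*exp(-2^(3/8)*3^(1/8)*y/2) + (C3*sin(2^(3/8)*3^(1/8)*y/2) + C4*cos(2^(3/8)*3^(1/8)*y/2))*exp(2^(3/8)*3^(1/8)*y/2) + 4*sqrt(3)/3


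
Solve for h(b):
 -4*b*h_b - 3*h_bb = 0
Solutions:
 h(b) = C1 + C2*erf(sqrt(6)*b/3)


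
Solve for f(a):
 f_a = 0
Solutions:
 f(a) = C1


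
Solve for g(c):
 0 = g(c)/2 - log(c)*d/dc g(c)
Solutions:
 g(c) = C1*exp(li(c)/2)


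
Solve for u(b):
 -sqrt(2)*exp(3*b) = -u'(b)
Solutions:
 u(b) = C1 + sqrt(2)*exp(3*b)/3


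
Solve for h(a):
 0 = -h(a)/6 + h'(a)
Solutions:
 h(a) = C1*exp(a/6)


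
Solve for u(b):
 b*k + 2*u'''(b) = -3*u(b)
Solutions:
 u(b) = C3*exp(-2^(2/3)*3^(1/3)*b/2) - b*k/3 + (C1*sin(2^(2/3)*3^(5/6)*b/4) + C2*cos(2^(2/3)*3^(5/6)*b/4))*exp(2^(2/3)*3^(1/3)*b/4)


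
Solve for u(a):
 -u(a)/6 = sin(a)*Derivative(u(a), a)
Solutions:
 u(a) = C1*(cos(a) + 1)^(1/12)/(cos(a) - 1)^(1/12)


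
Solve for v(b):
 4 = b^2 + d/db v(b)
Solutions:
 v(b) = C1 - b^3/3 + 4*b


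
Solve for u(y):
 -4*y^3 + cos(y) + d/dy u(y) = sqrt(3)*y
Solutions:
 u(y) = C1 + y^4 + sqrt(3)*y^2/2 - sin(y)


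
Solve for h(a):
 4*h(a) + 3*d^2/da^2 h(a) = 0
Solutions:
 h(a) = C1*sin(2*sqrt(3)*a/3) + C2*cos(2*sqrt(3)*a/3)


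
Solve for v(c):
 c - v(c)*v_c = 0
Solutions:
 v(c) = -sqrt(C1 + c^2)
 v(c) = sqrt(C1 + c^2)


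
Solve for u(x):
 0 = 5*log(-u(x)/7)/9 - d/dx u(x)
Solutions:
 -9*Integral(1/(log(-_y) - log(7)), (_y, u(x)))/5 = C1 - x


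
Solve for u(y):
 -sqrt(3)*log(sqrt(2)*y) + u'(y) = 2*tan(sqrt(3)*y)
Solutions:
 u(y) = C1 + sqrt(3)*y*(log(y) - 1) + sqrt(3)*y*log(2)/2 - 2*sqrt(3)*log(cos(sqrt(3)*y))/3


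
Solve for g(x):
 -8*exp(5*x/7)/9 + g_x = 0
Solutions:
 g(x) = C1 + 56*exp(5*x/7)/45


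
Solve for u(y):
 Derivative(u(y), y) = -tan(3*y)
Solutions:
 u(y) = C1 + log(cos(3*y))/3


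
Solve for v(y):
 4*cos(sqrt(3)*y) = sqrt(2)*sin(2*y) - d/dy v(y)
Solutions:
 v(y) = C1 - 4*sqrt(3)*sin(sqrt(3)*y)/3 - sqrt(2)*cos(2*y)/2


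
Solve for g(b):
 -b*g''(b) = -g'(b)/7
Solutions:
 g(b) = C1 + C2*b^(8/7)


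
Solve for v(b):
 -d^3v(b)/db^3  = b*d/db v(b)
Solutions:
 v(b) = C1 + Integral(C2*airyai(-b) + C3*airybi(-b), b)


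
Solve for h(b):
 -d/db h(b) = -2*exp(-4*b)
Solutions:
 h(b) = C1 - exp(-4*b)/2


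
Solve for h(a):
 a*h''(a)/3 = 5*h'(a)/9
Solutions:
 h(a) = C1 + C2*a^(8/3)


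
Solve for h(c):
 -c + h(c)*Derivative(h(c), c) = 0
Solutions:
 h(c) = -sqrt(C1 + c^2)
 h(c) = sqrt(C1 + c^2)


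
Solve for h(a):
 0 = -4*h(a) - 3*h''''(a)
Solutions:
 h(a) = (C1*sin(3^(3/4)*a/3) + C2*cos(3^(3/4)*a/3))*exp(-3^(3/4)*a/3) + (C3*sin(3^(3/4)*a/3) + C4*cos(3^(3/4)*a/3))*exp(3^(3/4)*a/3)


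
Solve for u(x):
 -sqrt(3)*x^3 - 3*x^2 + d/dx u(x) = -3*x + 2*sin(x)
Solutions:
 u(x) = C1 + sqrt(3)*x^4/4 + x^3 - 3*x^2/2 - 2*cos(x)


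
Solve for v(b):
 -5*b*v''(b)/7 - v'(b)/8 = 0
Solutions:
 v(b) = C1 + C2*b^(33/40)


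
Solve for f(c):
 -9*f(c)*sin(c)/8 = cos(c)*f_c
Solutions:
 f(c) = C1*cos(c)^(9/8)


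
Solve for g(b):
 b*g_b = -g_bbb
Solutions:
 g(b) = C1 + Integral(C2*airyai(-b) + C3*airybi(-b), b)


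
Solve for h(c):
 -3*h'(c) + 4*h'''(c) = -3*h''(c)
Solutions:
 h(c) = C1 + C2*exp(c*(-3 + sqrt(57))/8) + C3*exp(-c*(3 + sqrt(57))/8)


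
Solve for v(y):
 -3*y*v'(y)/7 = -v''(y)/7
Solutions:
 v(y) = C1 + C2*erfi(sqrt(6)*y/2)


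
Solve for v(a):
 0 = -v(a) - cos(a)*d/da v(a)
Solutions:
 v(a) = C1*sqrt(sin(a) - 1)/sqrt(sin(a) + 1)


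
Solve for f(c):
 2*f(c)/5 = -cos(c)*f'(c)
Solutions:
 f(c) = C1*(sin(c) - 1)^(1/5)/(sin(c) + 1)^(1/5)


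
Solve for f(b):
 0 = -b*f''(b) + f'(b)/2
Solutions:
 f(b) = C1 + C2*b^(3/2)


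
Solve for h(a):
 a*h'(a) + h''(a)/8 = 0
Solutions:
 h(a) = C1 + C2*erf(2*a)


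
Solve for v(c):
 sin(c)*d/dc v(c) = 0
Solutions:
 v(c) = C1


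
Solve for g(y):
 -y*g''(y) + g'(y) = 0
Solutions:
 g(y) = C1 + C2*y^2


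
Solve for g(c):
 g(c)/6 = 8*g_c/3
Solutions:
 g(c) = C1*exp(c/16)


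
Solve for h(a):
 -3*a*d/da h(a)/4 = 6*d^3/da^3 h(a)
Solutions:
 h(a) = C1 + Integral(C2*airyai(-a/2) + C3*airybi(-a/2), a)


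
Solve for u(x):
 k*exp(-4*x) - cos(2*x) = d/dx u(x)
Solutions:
 u(x) = C1 - k*exp(-4*x)/4 - sin(2*x)/2


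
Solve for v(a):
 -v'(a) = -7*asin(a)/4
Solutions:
 v(a) = C1 + 7*a*asin(a)/4 + 7*sqrt(1 - a^2)/4


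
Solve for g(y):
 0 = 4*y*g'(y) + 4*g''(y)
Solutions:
 g(y) = C1 + C2*erf(sqrt(2)*y/2)


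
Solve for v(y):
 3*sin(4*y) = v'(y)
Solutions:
 v(y) = C1 - 3*cos(4*y)/4


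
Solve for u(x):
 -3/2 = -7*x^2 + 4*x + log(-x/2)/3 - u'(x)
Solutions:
 u(x) = C1 - 7*x^3/3 + 2*x^2 + x*log(-x)/3 + x*(7 - 2*log(2))/6


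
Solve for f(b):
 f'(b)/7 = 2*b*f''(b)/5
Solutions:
 f(b) = C1 + C2*b^(19/14)


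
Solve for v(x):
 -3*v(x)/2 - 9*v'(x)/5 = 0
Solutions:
 v(x) = C1*exp(-5*x/6)


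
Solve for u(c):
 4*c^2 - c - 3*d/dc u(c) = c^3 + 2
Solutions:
 u(c) = C1 - c^4/12 + 4*c^3/9 - c^2/6 - 2*c/3


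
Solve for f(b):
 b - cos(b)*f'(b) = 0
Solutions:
 f(b) = C1 + Integral(b/cos(b), b)


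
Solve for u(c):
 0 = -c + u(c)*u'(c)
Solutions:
 u(c) = -sqrt(C1 + c^2)
 u(c) = sqrt(C1 + c^2)


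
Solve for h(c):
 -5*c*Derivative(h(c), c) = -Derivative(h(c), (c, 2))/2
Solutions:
 h(c) = C1 + C2*erfi(sqrt(5)*c)


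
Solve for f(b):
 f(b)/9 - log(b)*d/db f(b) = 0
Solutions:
 f(b) = C1*exp(li(b)/9)


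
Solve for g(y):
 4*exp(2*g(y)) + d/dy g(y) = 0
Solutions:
 g(y) = log(-sqrt(-1/(C1 - 4*y))) - log(2)/2
 g(y) = log(-1/(C1 - 4*y))/2 - log(2)/2


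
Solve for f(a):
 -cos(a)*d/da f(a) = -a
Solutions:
 f(a) = C1 + Integral(a/cos(a), a)


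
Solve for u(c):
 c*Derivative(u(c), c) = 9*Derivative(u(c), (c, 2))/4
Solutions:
 u(c) = C1 + C2*erfi(sqrt(2)*c/3)


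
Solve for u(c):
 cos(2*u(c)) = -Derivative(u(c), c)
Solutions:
 u(c) = -asin((C1 + exp(4*c))/(C1 - exp(4*c)))/2 + pi/2
 u(c) = asin((C1 + exp(4*c))/(C1 - exp(4*c)))/2


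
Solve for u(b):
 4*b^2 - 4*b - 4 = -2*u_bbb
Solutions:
 u(b) = C1 + C2*b + C3*b^2 - b^5/30 + b^4/12 + b^3/3


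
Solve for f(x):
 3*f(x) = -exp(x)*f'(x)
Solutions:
 f(x) = C1*exp(3*exp(-x))


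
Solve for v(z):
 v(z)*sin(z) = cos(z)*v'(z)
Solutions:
 v(z) = C1/cos(z)


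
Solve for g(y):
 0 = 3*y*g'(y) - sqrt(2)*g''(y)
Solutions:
 g(y) = C1 + C2*erfi(2^(1/4)*sqrt(3)*y/2)


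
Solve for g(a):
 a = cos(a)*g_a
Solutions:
 g(a) = C1 + Integral(a/cos(a), a)


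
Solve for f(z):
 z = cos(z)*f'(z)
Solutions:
 f(z) = C1 + Integral(z/cos(z), z)


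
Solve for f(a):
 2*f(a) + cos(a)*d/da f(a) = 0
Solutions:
 f(a) = C1*(sin(a) - 1)/(sin(a) + 1)


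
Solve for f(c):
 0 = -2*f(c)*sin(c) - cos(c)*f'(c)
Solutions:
 f(c) = C1*cos(c)^2


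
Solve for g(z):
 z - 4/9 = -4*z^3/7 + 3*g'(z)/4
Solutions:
 g(z) = C1 + 4*z^4/21 + 2*z^2/3 - 16*z/27


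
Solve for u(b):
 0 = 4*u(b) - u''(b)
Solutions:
 u(b) = C1*exp(-2*b) + C2*exp(2*b)


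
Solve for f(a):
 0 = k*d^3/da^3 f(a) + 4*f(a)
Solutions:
 f(a) = C1*exp(2^(2/3)*a*(-1/k)^(1/3)) + C2*exp(2^(2/3)*a*(-1/k)^(1/3)*(-1 + sqrt(3)*I)/2) + C3*exp(-2^(2/3)*a*(-1/k)^(1/3)*(1 + sqrt(3)*I)/2)


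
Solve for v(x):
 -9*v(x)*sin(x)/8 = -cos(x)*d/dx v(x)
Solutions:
 v(x) = C1/cos(x)^(9/8)


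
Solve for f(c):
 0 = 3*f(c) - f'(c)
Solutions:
 f(c) = C1*exp(3*c)


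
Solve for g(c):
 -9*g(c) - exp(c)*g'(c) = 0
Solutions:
 g(c) = C1*exp(9*exp(-c))


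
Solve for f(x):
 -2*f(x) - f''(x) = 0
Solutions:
 f(x) = C1*sin(sqrt(2)*x) + C2*cos(sqrt(2)*x)


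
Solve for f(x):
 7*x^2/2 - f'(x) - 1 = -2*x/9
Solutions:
 f(x) = C1 + 7*x^3/6 + x^2/9 - x


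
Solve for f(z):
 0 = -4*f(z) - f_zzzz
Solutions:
 f(z) = (C1*sin(z) + C2*cos(z))*exp(-z) + (C3*sin(z) + C4*cos(z))*exp(z)


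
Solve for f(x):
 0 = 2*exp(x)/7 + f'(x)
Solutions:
 f(x) = C1 - 2*exp(x)/7


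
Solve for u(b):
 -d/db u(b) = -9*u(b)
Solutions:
 u(b) = C1*exp(9*b)


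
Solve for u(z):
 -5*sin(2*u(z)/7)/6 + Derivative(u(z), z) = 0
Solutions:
 -5*z/6 + 7*log(cos(2*u(z)/7) - 1)/4 - 7*log(cos(2*u(z)/7) + 1)/4 = C1


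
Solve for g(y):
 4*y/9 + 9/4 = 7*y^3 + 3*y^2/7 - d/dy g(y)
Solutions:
 g(y) = C1 + 7*y^4/4 + y^3/7 - 2*y^2/9 - 9*y/4


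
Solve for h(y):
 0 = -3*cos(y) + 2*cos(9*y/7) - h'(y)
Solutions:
 h(y) = C1 - 3*sin(y) + 14*sin(9*y/7)/9


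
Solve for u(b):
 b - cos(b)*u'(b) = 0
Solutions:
 u(b) = C1 + Integral(b/cos(b), b)


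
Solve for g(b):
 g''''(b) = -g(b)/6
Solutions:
 g(b) = (C1*sin(2^(1/4)*3^(3/4)*b/6) + C2*cos(2^(1/4)*3^(3/4)*b/6))*exp(-2^(1/4)*3^(3/4)*b/6) + (C3*sin(2^(1/4)*3^(3/4)*b/6) + C4*cos(2^(1/4)*3^(3/4)*b/6))*exp(2^(1/4)*3^(3/4)*b/6)


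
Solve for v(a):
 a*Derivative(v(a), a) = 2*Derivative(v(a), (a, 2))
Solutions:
 v(a) = C1 + C2*erfi(a/2)


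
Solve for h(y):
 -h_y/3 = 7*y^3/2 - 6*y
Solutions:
 h(y) = C1 - 21*y^4/8 + 9*y^2


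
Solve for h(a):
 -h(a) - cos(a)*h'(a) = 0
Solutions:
 h(a) = C1*sqrt(sin(a) - 1)/sqrt(sin(a) + 1)


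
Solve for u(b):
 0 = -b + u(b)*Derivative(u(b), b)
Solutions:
 u(b) = -sqrt(C1 + b^2)
 u(b) = sqrt(C1 + b^2)


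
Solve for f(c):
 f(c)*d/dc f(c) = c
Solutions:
 f(c) = -sqrt(C1 + c^2)
 f(c) = sqrt(C1 + c^2)


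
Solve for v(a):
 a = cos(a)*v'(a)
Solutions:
 v(a) = C1 + Integral(a/cos(a), a)


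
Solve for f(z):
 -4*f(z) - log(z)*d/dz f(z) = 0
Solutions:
 f(z) = C1*exp(-4*li(z))


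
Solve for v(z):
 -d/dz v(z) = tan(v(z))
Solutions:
 v(z) = pi - asin(C1*exp(-z))
 v(z) = asin(C1*exp(-z))


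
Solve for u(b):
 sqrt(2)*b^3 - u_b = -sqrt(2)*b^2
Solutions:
 u(b) = C1 + sqrt(2)*b^4/4 + sqrt(2)*b^3/3


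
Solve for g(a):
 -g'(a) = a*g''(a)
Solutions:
 g(a) = C1 + C2*log(a)


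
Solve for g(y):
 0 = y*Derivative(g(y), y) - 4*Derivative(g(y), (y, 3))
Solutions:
 g(y) = C1 + Integral(C2*airyai(2^(1/3)*y/2) + C3*airybi(2^(1/3)*y/2), y)


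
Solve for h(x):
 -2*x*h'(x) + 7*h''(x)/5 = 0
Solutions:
 h(x) = C1 + C2*erfi(sqrt(35)*x/7)


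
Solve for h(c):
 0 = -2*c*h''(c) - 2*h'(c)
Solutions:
 h(c) = C1 + C2*log(c)


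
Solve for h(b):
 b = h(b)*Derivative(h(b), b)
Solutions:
 h(b) = -sqrt(C1 + b^2)
 h(b) = sqrt(C1 + b^2)


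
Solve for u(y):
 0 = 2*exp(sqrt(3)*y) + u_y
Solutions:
 u(y) = C1 - 2*sqrt(3)*exp(sqrt(3)*y)/3


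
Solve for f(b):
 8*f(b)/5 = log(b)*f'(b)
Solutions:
 f(b) = C1*exp(8*li(b)/5)


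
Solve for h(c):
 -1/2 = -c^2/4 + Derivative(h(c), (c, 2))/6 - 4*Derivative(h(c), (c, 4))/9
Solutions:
 h(c) = C1 + C2*c + C3*exp(-sqrt(6)*c/4) + C4*exp(sqrt(6)*c/4) + c^4/8 + 5*c^2/2


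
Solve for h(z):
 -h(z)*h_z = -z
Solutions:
 h(z) = -sqrt(C1 + z^2)
 h(z) = sqrt(C1 + z^2)


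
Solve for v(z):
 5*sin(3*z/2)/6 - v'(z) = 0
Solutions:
 v(z) = C1 - 5*cos(3*z/2)/9


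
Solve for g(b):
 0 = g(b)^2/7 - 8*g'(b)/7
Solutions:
 g(b) = -8/(C1 + b)


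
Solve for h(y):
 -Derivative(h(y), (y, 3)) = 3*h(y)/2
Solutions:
 h(y) = C3*exp(-2^(2/3)*3^(1/3)*y/2) + (C1*sin(2^(2/3)*3^(5/6)*y/4) + C2*cos(2^(2/3)*3^(5/6)*y/4))*exp(2^(2/3)*3^(1/3)*y/4)


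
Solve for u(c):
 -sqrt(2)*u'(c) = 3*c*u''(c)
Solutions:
 u(c) = C1 + C2*c^(1 - sqrt(2)/3)


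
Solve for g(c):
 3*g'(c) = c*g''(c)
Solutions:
 g(c) = C1 + C2*c^4


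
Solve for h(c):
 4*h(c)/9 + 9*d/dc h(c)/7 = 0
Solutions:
 h(c) = C1*exp(-28*c/81)


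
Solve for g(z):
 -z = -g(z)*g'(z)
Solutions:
 g(z) = -sqrt(C1 + z^2)
 g(z) = sqrt(C1 + z^2)


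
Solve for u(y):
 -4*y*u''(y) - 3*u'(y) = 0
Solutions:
 u(y) = C1 + C2*y^(1/4)


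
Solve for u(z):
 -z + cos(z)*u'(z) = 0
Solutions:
 u(z) = C1 + Integral(z/cos(z), z)


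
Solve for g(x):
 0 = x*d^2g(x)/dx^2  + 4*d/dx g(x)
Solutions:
 g(x) = C1 + C2/x^3


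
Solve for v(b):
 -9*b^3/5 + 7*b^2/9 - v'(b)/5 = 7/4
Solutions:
 v(b) = C1 - 9*b^4/4 + 35*b^3/27 - 35*b/4


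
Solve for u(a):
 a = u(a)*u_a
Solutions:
 u(a) = -sqrt(C1 + a^2)
 u(a) = sqrt(C1 + a^2)


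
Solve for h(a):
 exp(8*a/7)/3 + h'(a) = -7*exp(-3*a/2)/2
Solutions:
 h(a) = C1 - 7*exp(8*a/7)/24 + 7*exp(-3*a/2)/3


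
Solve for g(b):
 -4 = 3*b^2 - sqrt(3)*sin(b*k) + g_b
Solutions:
 g(b) = C1 - b^3 - 4*b - sqrt(3)*cos(b*k)/k


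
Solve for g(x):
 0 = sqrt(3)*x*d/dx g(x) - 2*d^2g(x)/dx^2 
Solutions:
 g(x) = C1 + C2*erfi(3^(1/4)*x/2)


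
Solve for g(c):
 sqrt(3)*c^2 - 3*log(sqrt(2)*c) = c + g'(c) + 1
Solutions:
 g(c) = C1 + sqrt(3)*c^3/3 - c^2/2 - 3*c*log(c) - 3*c*log(2)/2 + 2*c


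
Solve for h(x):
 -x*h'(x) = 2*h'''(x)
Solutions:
 h(x) = C1 + Integral(C2*airyai(-2^(2/3)*x/2) + C3*airybi(-2^(2/3)*x/2), x)


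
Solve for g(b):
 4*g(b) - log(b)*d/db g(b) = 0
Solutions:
 g(b) = C1*exp(4*li(b))


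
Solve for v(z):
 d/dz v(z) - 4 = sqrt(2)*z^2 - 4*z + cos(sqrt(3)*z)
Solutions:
 v(z) = C1 + sqrt(2)*z^3/3 - 2*z^2 + 4*z + sqrt(3)*sin(sqrt(3)*z)/3


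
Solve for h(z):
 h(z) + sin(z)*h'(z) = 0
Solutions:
 h(z) = C1*sqrt(cos(z) + 1)/sqrt(cos(z) - 1)


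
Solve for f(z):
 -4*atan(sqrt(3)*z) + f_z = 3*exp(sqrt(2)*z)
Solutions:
 f(z) = C1 + 4*z*atan(sqrt(3)*z) + 3*sqrt(2)*exp(sqrt(2)*z)/2 - 2*sqrt(3)*log(3*z^2 + 1)/3


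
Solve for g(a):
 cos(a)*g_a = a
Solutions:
 g(a) = C1 + Integral(a/cos(a), a)


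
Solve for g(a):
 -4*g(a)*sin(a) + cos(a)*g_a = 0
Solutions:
 g(a) = C1/cos(a)^4


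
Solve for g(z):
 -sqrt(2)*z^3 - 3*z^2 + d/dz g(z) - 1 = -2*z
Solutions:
 g(z) = C1 + sqrt(2)*z^4/4 + z^3 - z^2 + z


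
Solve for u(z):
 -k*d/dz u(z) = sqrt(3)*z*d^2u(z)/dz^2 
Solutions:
 u(z) = C1 + z^(-sqrt(3)*re(k)/3 + 1)*(C2*sin(sqrt(3)*log(z)*Abs(im(k))/3) + C3*cos(sqrt(3)*log(z)*im(k)/3))


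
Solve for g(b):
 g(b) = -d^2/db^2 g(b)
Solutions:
 g(b) = C1*sin(b) + C2*cos(b)


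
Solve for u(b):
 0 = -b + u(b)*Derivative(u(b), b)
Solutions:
 u(b) = -sqrt(C1 + b^2)
 u(b) = sqrt(C1 + b^2)


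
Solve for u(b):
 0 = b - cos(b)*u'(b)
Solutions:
 u(b) = C1 + Integral(b/cos(b), b)


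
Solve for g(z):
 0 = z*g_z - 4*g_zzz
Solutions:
 g(z) = C1 + Integral(C2*airyai(2^(1/3)*z/2) + C3*airybi(2^(1/3)*z/2), z)


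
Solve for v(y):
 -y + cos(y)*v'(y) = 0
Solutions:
 v(y) = C1 + Integral(y/cos(y), y)


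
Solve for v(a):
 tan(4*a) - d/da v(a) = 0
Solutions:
 v(a) = C1 - log(cos(4*a))/4


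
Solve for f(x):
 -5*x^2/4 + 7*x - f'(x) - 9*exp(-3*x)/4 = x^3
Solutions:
 f(x) = C1 - x^4/4 - 5*x^3/12 + 7*x^2/2 + 3*exp(-3*x)/4


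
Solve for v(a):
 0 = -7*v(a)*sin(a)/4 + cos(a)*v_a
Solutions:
 v(a) = C1/cos(a)^(7/4)


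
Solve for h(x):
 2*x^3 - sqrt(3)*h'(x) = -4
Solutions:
 h(x) = C1 + sqrt(3)*x^4/6 + 4*sqrt(3)*x/3


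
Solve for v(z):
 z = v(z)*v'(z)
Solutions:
 v(z) = -sqrt(C1 + z^2)
 v(z) = sqrt(C1 + z^2)


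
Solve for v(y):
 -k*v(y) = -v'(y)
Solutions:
 v(y) = C1*exp(k*y)


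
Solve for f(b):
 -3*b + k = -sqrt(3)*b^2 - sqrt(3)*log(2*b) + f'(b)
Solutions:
 f(b) = C1 + sqrt(3)*b^3/3 - 3*b^2/2 + b*k + sqrt(3)*b*log(b) - sqrt(3)*b + sqrt(3)*b*log(2)


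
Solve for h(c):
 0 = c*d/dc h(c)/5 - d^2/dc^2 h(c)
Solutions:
 h(c) = C1 + C2*erfi(sqrt(10)*c/10)


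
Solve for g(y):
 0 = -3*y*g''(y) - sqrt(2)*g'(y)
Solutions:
 g(y) = C1 + C2*y^(1 - sqrt(2)/3)


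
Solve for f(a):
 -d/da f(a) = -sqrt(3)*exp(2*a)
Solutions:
 f(a) = C1 + sqrt(3)*exp(2*a)/2


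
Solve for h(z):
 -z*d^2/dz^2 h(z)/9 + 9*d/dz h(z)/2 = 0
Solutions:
 h(z) = C1 + C2*z^(83/2)
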